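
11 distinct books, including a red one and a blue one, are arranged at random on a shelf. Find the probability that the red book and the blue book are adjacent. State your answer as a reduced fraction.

2/11

There are 11! = 39916800 arrangements.
Treat the red book and the blue book as a block: 10! arrangements of the blocks × 2 orders within the block = 2·3628800 = 7257600.
Probability = 7257600/39916800 = 2/11.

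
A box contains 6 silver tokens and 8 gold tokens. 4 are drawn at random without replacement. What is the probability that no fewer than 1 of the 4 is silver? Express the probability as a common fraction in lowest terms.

There are C(14,4) = 1001 ways to choose the 4.
The complement is all 4 are gold: C(8,4) = 70.
Probability = 1 − 70/1001 = 931/1001 = 133/143.

133/143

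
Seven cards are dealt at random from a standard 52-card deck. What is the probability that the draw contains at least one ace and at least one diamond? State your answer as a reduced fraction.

There are C(52,7) = 133784560 possible draws.
By inclusion-exclusion on the complements, draws missing all aces or all diamonds: C(48,7) + C(39,7) − C(36,7) = 73629072 + 15380937 − 8347680 = 80662329.
So draws with at least one of each: 133784560 − 80662329 = 53122231, probability 53122231/133784560.

53122231/133784560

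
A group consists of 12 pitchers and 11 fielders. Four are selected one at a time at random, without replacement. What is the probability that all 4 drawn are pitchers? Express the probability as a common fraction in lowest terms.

9/161

Multiply the conditional probabilities at each draw: 12/23 · 11/22 · 10/21 · 9/20 = 11880/212520 = 9/161.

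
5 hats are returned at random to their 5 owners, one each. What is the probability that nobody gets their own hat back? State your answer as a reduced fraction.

There are 5! = 120 assignments.
By inclusion-exclusion, assignments with no fixed points: C(5,0)·5! − C(5,1)·4! + C(5,2)·3! − C(5,3)·2! + C(5,4)·1! − C(5,5)·0! = 44.
Probability = 44/120 = 11/30.

11/30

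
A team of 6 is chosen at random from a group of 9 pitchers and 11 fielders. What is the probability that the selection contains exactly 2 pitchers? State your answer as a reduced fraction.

99/323

Total number of selections: C(20,6) = 38760.
Selections with exactly 2 pitchers: choose 2 of the 9 pitchers and 4 of the 11 fielders, C(9,2)·C(11,4) = 36·330 = 11880.
Probability = 11880/38760 = 99/323.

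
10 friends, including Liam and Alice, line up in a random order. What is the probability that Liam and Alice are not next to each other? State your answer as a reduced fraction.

4/5

There are 10! = 3628800 arrangements.
Arrangements with Liam and Alice adjacent: 2·9! = 725760.
So not adjacent: 3628800 − 725760 = 2903040, probability 2903040/3628800 = 4/5.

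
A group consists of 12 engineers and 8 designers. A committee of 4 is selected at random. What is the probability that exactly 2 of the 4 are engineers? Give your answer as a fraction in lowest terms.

616/1615

Total number of selections: C(20,4) = 4845.
Selections with exactly 2 engineers: choose 2 of the 12 engineers and 2 of the 8 designers, C(12,2)·C(8,2) = 66·28 = 1848.
Probability = 1848/4845 = 616/1615.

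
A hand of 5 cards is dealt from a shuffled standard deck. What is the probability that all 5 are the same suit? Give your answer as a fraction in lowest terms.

33/16660

There are C(52,5) = 2598960 possible 5-card hands.
Hands of one suit: 4 suits × C(13,5) = 4·1287 = 5148.
Probability = 5148/2598960 = 33/16660.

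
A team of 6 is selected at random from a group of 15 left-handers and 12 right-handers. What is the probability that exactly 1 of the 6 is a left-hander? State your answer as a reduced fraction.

12/299

The sample space is all 6-subsets of the 27: C(27,6) = 296010.
Selections with exactly 1 left-hander: choose 1 of the 15 left-handers and 5 of the 12 right-handers, C(15,1)·C(12,5) = 15·792 = 11880.
Probability = 11880/296010 = 12/299.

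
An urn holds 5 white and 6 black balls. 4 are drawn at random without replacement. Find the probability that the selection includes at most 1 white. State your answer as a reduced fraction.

23/66

There are C(11,4) = 330 ways to choose the 4.
Favorable selections (at most 1 white): C(5,0)·C(6,4) + C(5,1)·C(6,3) = 15 + 100 = 115.
Probability = 115/330 = 23/66.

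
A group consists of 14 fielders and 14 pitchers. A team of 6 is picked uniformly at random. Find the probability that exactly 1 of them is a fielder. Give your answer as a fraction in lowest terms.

The sample space is all 6-subsets of the 28: C(28,6) = 376740.
Selections with exactly 1 fielder: choose 1 of the 14 fielders and 5 of the 14 pitchers, C(14,1)·C(14,5) = 14·2002 = 28028.
Probability = 28028/376740 = 77/1035.

77/1035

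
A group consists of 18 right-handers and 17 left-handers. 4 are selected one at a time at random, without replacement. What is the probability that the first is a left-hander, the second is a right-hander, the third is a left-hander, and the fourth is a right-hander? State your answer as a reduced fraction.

Multiply the conditional probabilities at each draw: 17/35 · 18/34 · 16/33 · 17/32 = 83232/1256640 = 51/770.

51/770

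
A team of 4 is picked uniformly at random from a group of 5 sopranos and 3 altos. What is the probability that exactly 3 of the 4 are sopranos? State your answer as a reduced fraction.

The sample space is all 4-subsets of the 8: C(8,4) = 70.
Selections with exactly 3 sopranos: choose 3 of the 5 sopranos and 1 of the 3 altos, C(5,3)·C(3,1) = 10·3 = 30.
Probability = 30/70 = 3/7.

3/7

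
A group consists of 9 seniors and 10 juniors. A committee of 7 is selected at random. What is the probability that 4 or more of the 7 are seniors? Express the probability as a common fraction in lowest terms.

3611/8398

There are C(19,7) = 50388 ways to choose the 7.
Favorable selections (4 or more seniors): C(9,4)·C(10,3) + C(9,5)·C(10,2) + C(9,6)·C(10,1) + C(9,7)·C(10,0) = 15120 + 5670 + 840 + 36 = 21666.
Probability = 21666/50388 = 3611/8398.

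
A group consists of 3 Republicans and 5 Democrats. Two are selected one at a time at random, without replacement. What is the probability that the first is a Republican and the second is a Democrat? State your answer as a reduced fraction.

Multiply the conditional probabilities at each draw: 3/8 · 5/7 = 15/56.

15/56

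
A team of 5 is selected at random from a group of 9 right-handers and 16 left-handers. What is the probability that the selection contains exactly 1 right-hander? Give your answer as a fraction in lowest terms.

The sample space is all 5-subsets of the 25: C(25,5) = 53130.
Selections with exactly 1 right-hander: choose 1 of the 9 right-handers and 4 of the 16 left-handers, C(9,1)·C(16,4) = 9·1820 = 16380.
Probability = 16380/53130 = 78/253.

78/253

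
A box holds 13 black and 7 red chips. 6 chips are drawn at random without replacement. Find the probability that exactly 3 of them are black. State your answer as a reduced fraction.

Total number of selections: C(20,6) = 38760.
Selections with exactly 3 black: choose 3 of the 13 black and 3 of the 7 red, C(13,3)·C(7,3) = 286·35 = 10010.
Probability = 10010/38760 = 1001/3876.

1001/3876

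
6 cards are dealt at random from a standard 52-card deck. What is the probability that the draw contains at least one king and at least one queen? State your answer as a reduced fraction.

718637/5089630

There are C(52,6) = 20358520 possible draws.
By inclusion-exclusion on the complements, draws missing all kings or all queens: C(48,6) + C(48,6) − C(44,6) = 12271512 + 12271512 − 7059052 = 17483972.
So draws with at least one of each: 20358520 − 17483972 = 2874548, probability 2874548/20358520 = 718637/5089630.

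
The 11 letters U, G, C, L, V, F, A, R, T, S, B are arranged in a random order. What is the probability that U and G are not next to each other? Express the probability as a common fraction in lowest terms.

9/11

There are 11! = 39916800 arrangements.
Arrangements with U and G adjacent: 2·10! = 7257600.
So not adjacent: 39916800 − 7257600 = 32659200, probability 32659200/39916800 = 9/11.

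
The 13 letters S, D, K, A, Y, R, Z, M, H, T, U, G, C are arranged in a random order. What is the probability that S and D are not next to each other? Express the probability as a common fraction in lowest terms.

There are 13! = 6227020800 arrangements.
Arrangements with S and D adjacent: 2·12! = 958003200.
So not adjacent: 6227020800 − 958003200 = 5269017600, probability 5269017600/6227020800 = 11/13.

11/13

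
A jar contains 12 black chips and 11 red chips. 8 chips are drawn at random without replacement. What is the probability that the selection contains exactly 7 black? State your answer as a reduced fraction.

132/7429

The sample space is all 8-subsets of the 23: C(23,8) = 490314.
Selections with exactly 7 black: choose 7 of the 12 black and 1 of the 11 red, C(12,7)·C(11,1) = 792·11 = 8712.
Probability = 8712/490314 = 132/7429.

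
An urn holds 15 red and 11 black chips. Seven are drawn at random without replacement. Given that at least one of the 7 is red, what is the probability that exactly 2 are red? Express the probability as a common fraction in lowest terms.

Work in counts. Selections with at least one red: C(26,7) − C(11,7) = 657800 − 330 = 657470.
Of those, selections where exactly 2 are red: C(15,2)·C(11,5) = 105·462 = 48510.
Conditional probability = 48510/657470 = 441/5977.

441/5977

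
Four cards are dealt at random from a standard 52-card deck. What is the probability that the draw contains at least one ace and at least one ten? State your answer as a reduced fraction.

There are C(52,4) = 270725 possible draws.
By inclusion-exclusion on the complements, draws missing all aces or all tens: C(48,4) + C(48,4) − C(44,4) = 194580 + 194580 − 135751 = 253409.
So draws with at least one of each: 270725 − 253409 = 17316, probability 17316/270725 = 1332/20825.

1332/20825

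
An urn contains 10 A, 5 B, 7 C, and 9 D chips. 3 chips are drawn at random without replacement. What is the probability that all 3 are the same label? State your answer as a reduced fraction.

249/4495

There are C(31,3) = 4495 ways to draw 3 chips.
All same label: C(10,3) + C(5,3) + C(7,3) + C(9,3) = 120 + 10 + 35 + 84 = 249.
Probability = 249/4495.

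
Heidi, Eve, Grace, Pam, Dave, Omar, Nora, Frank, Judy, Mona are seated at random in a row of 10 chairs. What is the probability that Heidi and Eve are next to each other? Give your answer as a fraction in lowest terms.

There are 10! = 3628800 arrangements.
Treat Heidi and Eve as a block: 9! arrangements of the blocks × 2 orders within the block = 2·362880 = 725760.
Probability = 725760/3628800 = 1/5.

1/5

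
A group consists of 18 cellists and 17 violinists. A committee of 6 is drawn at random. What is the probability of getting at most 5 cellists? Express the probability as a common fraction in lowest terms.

There are C(35,6) = 1623160 ways to choose the 6.
The complement is exactly 6 cellists: C(18,6)·C(17,0) = 18564.
Probability = 1 − 18564/1623160 = 1604596/1623160 = 3371/3410.

3371/3410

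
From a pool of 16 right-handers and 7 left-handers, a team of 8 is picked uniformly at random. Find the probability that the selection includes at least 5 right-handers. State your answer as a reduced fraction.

There are C(23,8) = 490314 ways to choose the 8.
Favorable selections (at least 5 right-handers): C(16,5)·C(7,3) + C(16,6)·C(7,2) + C(16,7)·C(7,1) + C(16,8)·C(7,0) = 152880 + 168168 + 80080 + 12870 = 413998.
Probability = 413998/490314 = 206999/245157.

206999/245157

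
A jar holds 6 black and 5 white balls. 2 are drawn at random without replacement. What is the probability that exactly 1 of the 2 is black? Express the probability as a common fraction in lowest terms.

The sample space is all 2-subsets of the 11: C(11,2) = 55.
Selections with exactly 1 black: choose 1 of the 6 black and 1 of the 5 white, C(6,1)·C(5,1) = 6·5 = 30.
Probability = 30/55 = 6/11.

6/11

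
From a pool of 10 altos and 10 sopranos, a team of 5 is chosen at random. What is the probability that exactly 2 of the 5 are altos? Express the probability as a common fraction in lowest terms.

The sample space is all 5-subsets of the 20: C(20,5) = 15504.
Selections with exactly 2 altos: choose 2 of the 10 altos and 3 of the 10 sopranos, C(10,2)·C(10,3) = 45·120 = 5400.
Probability = 5400/15504 = 225/646.

225/646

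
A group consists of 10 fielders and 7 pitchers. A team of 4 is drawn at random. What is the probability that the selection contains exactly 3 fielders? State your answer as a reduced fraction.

There are C(17,4) = 2380 ways to choose 4 from 17.
Selections with exactly 3 fielders: choose 3 of the 10 fielders and 1 of the 7 pitchers, C(10,3)·C(7,1) = 120·7 = 840.
Probability = 840/2380 = 6/17.

6/17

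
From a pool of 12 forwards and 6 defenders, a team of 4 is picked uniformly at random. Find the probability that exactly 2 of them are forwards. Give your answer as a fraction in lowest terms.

11/34

The sample space is all 4-subsets of the 18: C(18,4) = 3060.
Selections with exactly 2 forwards: choose 2 of the 12 forwards and 2 of the 6 defenders, C(12,2)·C(6,2) = 66·15 = 990.
Probability = 990/3060 = 11/34.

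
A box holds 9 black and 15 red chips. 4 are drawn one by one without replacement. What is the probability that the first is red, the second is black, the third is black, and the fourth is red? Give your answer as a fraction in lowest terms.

Multiply the conditional probabilities at each draw: 15/24 · 9/23 · 8/22 · 14/21 = 15120/255024 = 15/253.

15/253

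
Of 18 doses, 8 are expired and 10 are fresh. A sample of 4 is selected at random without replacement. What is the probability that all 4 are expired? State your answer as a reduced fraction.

There are C(18,4) = 3060 possible selections.
Selections with all expired: C(8,4) = 70.
Probability = 70/3060 = 7/306.

7/306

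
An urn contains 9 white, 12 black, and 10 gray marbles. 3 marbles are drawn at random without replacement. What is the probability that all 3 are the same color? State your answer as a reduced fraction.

There are C(31,3) = 4495 ways to draw 3 marbles.
All same color: C(9,3) + C(12,3) + C(10,3) = 84 + 220 + 120 = 424.
Probability = 424/4495.

424/4495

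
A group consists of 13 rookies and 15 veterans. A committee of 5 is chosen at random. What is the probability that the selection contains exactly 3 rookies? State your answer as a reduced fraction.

The sample space is all 5-subsets of the 28: C(28,5) = 98280.
Selections with exactly 3 rookies: choose 3 of the 13 rookies and 2 of the 15 veterans, C(13,3)·C(15,2) = 286·105 = 30030.
Probability = 30030/98280 = 11/36.

11/36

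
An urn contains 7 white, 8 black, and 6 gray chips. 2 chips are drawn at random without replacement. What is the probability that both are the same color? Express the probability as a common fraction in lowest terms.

32/105

There are C(21,2) = 210 ways to draw 2 chips.
All same color: C(7,2) + C(8,2) + C(6,2) = 21 + 28 + 15 = 64.
Probability = 64/210 = 32/105.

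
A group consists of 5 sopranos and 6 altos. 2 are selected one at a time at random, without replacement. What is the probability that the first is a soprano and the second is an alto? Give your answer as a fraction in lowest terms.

Multiply the conditional probabilities at each draw: 5/11 · 6/10 = 30/110 = 3/11.

3/11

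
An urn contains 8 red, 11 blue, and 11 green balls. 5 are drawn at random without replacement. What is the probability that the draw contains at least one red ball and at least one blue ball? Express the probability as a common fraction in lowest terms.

17501/23751

There are C(30,5) = 142506 possible draws.
By inclusion-exclusion on the complements, draws missing all red or all blue: C(22,5) + C(19,5) − C(11,5) = 26334 + 11628 − 462 = 37500.
So draws with at least one of each: 142506 − 37500 = 105006, probability 105006/142506 = 17501/23751.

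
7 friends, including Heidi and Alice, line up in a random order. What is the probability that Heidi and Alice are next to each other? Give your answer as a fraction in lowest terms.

2/7

There are 7! = 5040 arrangements.
Treat Heidi and Alice as a block: 6! arrangements of the blocks × 2 orders within the block = 2·720 = 1440.
Probability = 1440/5040 = 2/7.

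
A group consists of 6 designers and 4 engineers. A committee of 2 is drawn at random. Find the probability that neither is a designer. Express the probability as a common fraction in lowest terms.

There are C(10,2) = 45 possible selections.
Selections with no designers (all engineers): C(4,2) = 6.
Probability = 6/45 = 2/15.

2/15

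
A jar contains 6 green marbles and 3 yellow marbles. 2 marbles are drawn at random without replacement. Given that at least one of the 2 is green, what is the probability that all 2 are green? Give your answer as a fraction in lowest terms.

Work in counts. Selections with at least one green: C(9,2) − C(3,2) = 36 − 3 = 33.
Of those, selections where all 2 are green: C(6,2) = 15.
Conditional probability = 15/33 = 5/11.

5/11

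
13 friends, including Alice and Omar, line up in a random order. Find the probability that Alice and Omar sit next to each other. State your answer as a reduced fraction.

There are 13! = 6227020800 arrangements.
Treat Alice and Omar as a block: 12! arrangements of the blocks × 2 orders within the block = 2·479001600 = 958003200.
Probability = 958003200/6227020800 = 2/13.

2/13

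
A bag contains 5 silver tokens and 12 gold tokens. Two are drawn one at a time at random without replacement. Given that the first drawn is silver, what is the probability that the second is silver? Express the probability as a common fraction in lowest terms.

1/4

After removing one silver, 16 remain: 4 silver and 12 gold.
So the probability the next is silver is 4/16 = 1/4.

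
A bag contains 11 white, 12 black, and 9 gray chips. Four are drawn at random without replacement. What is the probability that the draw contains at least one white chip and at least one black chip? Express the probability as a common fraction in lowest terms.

There are C(32,4) = 35960 possible draws.
By inclusion-exclusion on the complements, draws missing all white or all black: C(21,4) + C(20,4) − C(9,4) = 5985 + 4845 − 126 = 10704.
So draws with at least one of each: 35960 − 10704 = 25256, probability 25256/35960 = 3157/4495.

3157/4495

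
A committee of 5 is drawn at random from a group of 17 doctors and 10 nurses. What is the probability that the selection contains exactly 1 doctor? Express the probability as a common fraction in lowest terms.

119/2691

There are C(27,5) = 80730 ways to choose 5 from 27.
Selections with exactly 1 doctor: choose 1 of the 17 doctors and 4 of the 10 nurses, C(17,1)·C(10,4) = 17·210 = 3570.
Probability = 3570/80730 = 119/2691.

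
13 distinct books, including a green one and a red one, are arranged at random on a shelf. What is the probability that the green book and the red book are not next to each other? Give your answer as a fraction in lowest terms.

There are 13! = 6227020800 arrangements.
Arrangements with the green book and the red book adjacent: 2·12! = 958003200.
So not adjacent: 6227020800 − 958003200 = 5269017600, probability 5269017600/6227020800 = 11/13.

11/13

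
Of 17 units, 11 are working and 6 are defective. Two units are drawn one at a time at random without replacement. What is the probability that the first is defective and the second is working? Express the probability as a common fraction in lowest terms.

33/136

Multiply the conditional probabilities at each draw: 6/17 · 11/16 = 66/272 = 33/136.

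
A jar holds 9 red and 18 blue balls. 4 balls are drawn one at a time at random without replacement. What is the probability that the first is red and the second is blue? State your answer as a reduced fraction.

Multiply the conditional probabilities at each draw: 9/27 · 18/26 = 162/702 = 3/13.

3/13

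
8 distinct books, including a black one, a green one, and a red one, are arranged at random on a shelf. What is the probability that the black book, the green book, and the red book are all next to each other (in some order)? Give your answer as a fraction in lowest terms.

There are 8! = 40320 arrangements.
Treat the three as one block: 6! placements × 3! orders within the block = 720·6 = 4320.
Probability = 4320/40320 = 3/28.

3/28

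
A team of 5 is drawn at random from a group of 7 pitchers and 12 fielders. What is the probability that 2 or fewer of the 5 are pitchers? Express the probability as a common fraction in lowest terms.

Total selections: C(19,5) = 11628.
Favorable selections (2 or fewer pitchers): C(7,0)·C(12,5) + C(7,1)·C(12,4) + C(7,2)·C(12,3) = 792 + 3465 + 4620 = 8877.
Probability = 8877/11628 = 2959/3876.

2959/3876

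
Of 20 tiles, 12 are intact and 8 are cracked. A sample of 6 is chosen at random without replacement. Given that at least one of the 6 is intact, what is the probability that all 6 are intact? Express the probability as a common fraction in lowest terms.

231/9683

Work in counts. Selections with at least one intact: C(20,6) − C(8,6) = 38760 − 28 = 38732.
Of those, selections where all 6 are intact: C(12,6) = 924.
Conditional probability = 924/38732 = 231/9683.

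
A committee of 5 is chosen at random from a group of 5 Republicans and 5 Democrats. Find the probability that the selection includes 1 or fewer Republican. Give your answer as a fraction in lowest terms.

There are C(10,5) = 252 ways to choose the 5.
Favorable selections (1 or fewer Republican): C(5,0)·C(5,5) + C(5,1)·C(5,4) = 1 + 25 = 26.
Probability = 26/252 = 13/126.

13/126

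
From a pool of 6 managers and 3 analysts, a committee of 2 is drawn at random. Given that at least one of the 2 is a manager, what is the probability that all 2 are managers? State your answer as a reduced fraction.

5/11

Work in counts. Selections with at least one manager: C(9,2) − C(3,2) = 36 − 3 = 33.
Of those, selections where all 2 are managers: C(6,2) = 15.
Conditional probability = 15/33 = 5/11.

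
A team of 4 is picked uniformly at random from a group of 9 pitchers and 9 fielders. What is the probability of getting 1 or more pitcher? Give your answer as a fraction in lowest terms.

163/170

Total selections: C(18,4) = 3060.
Favorable selections (1 or more pitcher): C(9,1)·C(9,3) + C(9,2)·C(9,2) + C(9,3)·C(9,1) + C(9,4)·C(9,0) = 756 + 1296 + 756 + 126 = 2934.
Probability = 2934/3060 = 163/170.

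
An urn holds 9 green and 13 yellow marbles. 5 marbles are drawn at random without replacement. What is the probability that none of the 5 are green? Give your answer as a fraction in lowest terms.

13/266

There are C(22,5) = 26334 possible selections.
Selections with no green (all yellow): C(13,5) = 1287.
Probability = 1287/26334 = 13/266.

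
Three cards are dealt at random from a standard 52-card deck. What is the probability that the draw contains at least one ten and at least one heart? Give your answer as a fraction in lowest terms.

There are C(52,3) = 22100 possible draws.
By inclusion-exclusion on the complements, draws missing all tens or all hearts: C(48,3) + C(39,3) − C(36,3) = 17296 + 9139 − 7140 = 19295.
So draws with at least one of each: 22100 − 19295 = 2805, probability 2805/22100 = 33/260.

33/260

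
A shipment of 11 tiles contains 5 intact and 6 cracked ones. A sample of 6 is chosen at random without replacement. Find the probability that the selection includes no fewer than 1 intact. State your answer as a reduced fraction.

Total selections: C(11,6) = 462.
The complement is all 6 are cracked: C(6,6) = 1.
Probability = 1 − 1/462 = 461/462.

461/462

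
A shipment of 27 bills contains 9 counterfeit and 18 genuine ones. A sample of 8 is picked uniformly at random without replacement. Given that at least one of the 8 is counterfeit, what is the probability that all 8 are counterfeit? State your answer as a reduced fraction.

1/241813

Work in counts. Selections with at least one counterfeit: C(27,8) − C(18,8) = 2220075 − 43758 = 2176317.
Of those, selections where all 8 are counterfeit: C(9,8) = 9.
Conditional probability = 9/2176317 = 1/241813.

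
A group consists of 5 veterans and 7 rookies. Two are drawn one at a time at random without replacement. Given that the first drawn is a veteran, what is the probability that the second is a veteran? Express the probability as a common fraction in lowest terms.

4/11

After removing one veteran, 11 remain: 4 veterans and 7 rookies.
So the probability the next is a veteran is 4/11.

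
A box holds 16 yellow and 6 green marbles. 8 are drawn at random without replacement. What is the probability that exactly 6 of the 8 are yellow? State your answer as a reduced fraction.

364/969

The sample space is all 8-subsets of the 22: C(22,8) = 319770.
Selections with exactly 6 yellow: choose 6 of the 16 yellow and 2 of the 6 green, C(16,6)·C(6,2) = 8008·15 = 120120.
Probability = 120120/319770 = 364/969.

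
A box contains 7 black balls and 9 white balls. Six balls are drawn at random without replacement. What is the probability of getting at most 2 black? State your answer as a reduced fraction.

There are C(16,6) = 8008 ways to choose the 6.
Favorable selections (at most 2 black): C(7,0)·C(9,6) + C(7,1)·C(9,5) + C(7,2)·C(9,4) = 84 + 882 + 2646 = 3612.
Probability = 3612/8008 = 129/286.

129/286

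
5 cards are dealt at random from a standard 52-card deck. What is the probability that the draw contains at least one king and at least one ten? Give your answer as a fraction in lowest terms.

6509/64974

There are C(52,5) = 2598960 possible draws.
By inclusion-exclusion on the complements, draws missing all kings or all tens: C(48,5) + C(48,5) − C(44,5) = 1712304 + 1712304 − 1086008 = 2338600.
So draws with at least one of each: 2598960 − 2338600 = 260360, probability 260360/2598960 = 6509/64974.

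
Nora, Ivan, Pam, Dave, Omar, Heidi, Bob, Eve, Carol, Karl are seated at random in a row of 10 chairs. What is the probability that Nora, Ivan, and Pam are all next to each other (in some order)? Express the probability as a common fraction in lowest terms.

1/15

There are 10! = 3628800 arrangements.
Treat the three as one block: 8! placements × 3! orders within the block = 40320·6 = 241920.
Probability = 241920/3628800 = 1/15.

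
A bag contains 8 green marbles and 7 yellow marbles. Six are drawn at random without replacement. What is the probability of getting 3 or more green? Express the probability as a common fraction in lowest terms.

10/13

There are C(15,6) = 5005 ways to choose the 6.
Count the complement (fewer than 3 green): C(8,0)·C(7,6) + C(8,1)·C(7,5) + C(8,2)·C(7,4) = 7 + 168 + 980 = 1155.
Probability = 1 − 1155/5005 = 3850/5005 = 10/13.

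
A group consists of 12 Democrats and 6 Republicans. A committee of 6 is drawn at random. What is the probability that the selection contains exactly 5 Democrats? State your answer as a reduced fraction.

There are C(18,6) = 18564 ways to choose 6 from 18.
Selections with exactly 5 Democrats: choose 5 of the 12 Democrats and 1 of the 6 Republicans, C(12,5)·C(6,1) = 792·6 = 4752.
Probability = 4752/18564 = 396/1547.

396/1547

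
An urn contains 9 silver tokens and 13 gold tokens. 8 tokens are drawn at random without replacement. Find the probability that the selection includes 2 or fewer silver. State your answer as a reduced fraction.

Total selections: C(22,8) = 319770.
Favorable selections (2 or fewer silver): C(9,0)·C(13,8) + C(9,1)·C(13,7) + C(9,2)·C(13,6) = 1287 + 15444 + 61776 = 78507.
Probability = 78507/319770 = 793/3230.

793/3230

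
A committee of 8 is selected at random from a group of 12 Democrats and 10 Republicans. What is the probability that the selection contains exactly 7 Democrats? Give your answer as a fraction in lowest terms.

8/323

The sample space is all 8-subsets of the 22: C(22,8) = 319770.
Selections with exactly 7 Democrats: choose 7 of the 12 Democrats and 1 of the 10 Republicans, C(12,7)·C(10,1) = 792·10 = 7920.
Probability = 7920/319770 = 8/323.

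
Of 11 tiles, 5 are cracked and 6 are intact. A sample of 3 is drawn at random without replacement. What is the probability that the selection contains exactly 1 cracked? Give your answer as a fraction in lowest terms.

There are C(11,3) = 165 ways to choose 3 from 11.
Selections with exactly 1 cracked: choose 1 of the 5 cracked and 2 of the 6 intact, C(5,1)·C(6,2) = 5·15 = 75.
Probability = 75/165 = 5/11.

5/11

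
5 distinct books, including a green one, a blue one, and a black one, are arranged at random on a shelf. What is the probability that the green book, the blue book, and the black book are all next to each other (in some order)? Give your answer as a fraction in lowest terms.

There are 5! = 120 arrangements.
Treat the three as one block: 3! placements × 3! orders within the block = 6·6 = 36.
Probability = 36/120 = 3/10.

3/10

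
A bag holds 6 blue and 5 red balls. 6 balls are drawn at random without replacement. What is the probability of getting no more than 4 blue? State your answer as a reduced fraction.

There are C(11,6) = 462 ways to choose the 6.
Favorable selections (no more than 4 blue): C(6,1)·C(5,5) + C(6,2)·C(5,4) + C(6,3)·C(5,3) + C(6,4)·C(5,2) = 6 + 75 + 200 + 150 = 431.
Probability = 431/462.

431/462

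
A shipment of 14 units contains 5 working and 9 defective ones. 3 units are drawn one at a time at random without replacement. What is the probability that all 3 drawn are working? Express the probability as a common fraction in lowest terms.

5/182

Multiply the conditional probabilities at each draw: 5/14 · 4/13 · 3/12 = 60/2184 = 5/182.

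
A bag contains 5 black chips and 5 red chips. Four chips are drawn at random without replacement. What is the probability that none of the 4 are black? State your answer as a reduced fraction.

1/42

There are C(10,4) = 210 possible selections.
Selections with no black (all red): C(5,4) = 5.
Probability = 5/210 = 1/42.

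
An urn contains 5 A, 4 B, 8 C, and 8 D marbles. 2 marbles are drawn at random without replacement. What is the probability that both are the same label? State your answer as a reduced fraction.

6/25

There are C(25,2) = 300 ways to draw 2 marbles.
All same label: C(5,2) + C(4,2) + C(8,2) + C(8,2) = 10 + 6 + 28 + 28 = 72.
Probability = 72/300 = 6/25.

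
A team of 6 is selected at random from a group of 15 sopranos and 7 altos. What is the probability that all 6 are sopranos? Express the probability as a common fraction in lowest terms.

There are C(22,6) = 74613 possible selections.
Selections with all sopranos: C(15,6) = 5005.
Probability = 5005/74613 = 65/969.

65/969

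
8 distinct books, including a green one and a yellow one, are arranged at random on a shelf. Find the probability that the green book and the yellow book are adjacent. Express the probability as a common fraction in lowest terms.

1/4

There are 8! = 40320 arrangements.
Treat the green book and the yellow book as a block: 7! arrangements of the blocks × 2 orders within the block = 2·5040 = 10080.
Probability = 10080/40320 = 1/4.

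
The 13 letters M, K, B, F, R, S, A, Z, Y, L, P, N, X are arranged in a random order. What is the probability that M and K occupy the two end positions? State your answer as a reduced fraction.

There are 13! = 6227020800 arrangements.
Place M and K at the ends in 2 ways, arrange the remaining 11 in 11! = 39916800 ways: 2·39916800 = 79833600.
Probability = 79833600/6227020800 = 1/78.

1/78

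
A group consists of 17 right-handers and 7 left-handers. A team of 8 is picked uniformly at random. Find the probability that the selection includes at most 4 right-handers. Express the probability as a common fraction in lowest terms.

Total selections: C(24,8) = 735471.
Favorable selections (at most 4 right-handers): C(17,1)·C(7,7) + C(17,2)·C(7,6) + C(17,3)·C(7,5) + C(17,4)·C(7,4) = 17 + 952 + 14280 + 83300 = 98549.
Probability = 98549/735471 = 527/3933.

527/3933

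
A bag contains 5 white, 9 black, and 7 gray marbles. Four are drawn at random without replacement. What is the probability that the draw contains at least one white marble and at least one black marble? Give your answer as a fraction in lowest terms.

There are C(21,4) = 5985 possible draws.
By inclusion-exclusion on the complements, draws missing all white or all black: C(16,4) + C(12,4) − C(7,4) = 1820 + 495 − 35 = 2280.
So draws with at least one of each: 5985 − 2280 = 3705, probability 3705/5985 = 13/21.

13/21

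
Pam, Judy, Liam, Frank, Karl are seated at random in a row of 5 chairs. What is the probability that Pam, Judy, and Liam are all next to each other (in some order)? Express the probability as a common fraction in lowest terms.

3/10

There are 5! = 120 arrangements.
Treat the three as one block: 3! placements × 3! orders within the block = 6·6 = 36.
Probability = 36/120 = 3/10.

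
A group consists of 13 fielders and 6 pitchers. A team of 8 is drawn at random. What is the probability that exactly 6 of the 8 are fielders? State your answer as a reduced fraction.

110/323

Total number of selections: C(19,8) = 75582.
Selections with exactly 6 fielders: choose 6 of the 13 fielders and 2 of the 6 pitchers, C(13,6)·C(6,2) = 1716·15 = 25740.
Probability = 25740/75582 = 110/323.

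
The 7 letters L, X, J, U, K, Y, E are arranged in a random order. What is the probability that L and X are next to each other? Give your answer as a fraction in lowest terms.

There are 7! = 5040 arrangements.
Treat L and X as a block: 6! arrangements of the blocks × 2 orders within the block = 2·720 = 1440.
Probability = 1440/5040 = 2/7.

2/7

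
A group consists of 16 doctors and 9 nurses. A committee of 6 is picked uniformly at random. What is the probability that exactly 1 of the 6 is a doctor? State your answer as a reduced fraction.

There are C(25,6) = 177100 ways to choose 6 from 25.
Selections with exactly 1 doctor: choose 1 of the 16 doctors and 5 of the 9 nurses, C(16,1)·C(9,5) = 16·126 = 2016.
Probability = 2016/177100 = 72/6325.

72/6325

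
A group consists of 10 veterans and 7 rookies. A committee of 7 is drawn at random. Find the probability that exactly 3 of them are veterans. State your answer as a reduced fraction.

The sample space is all 7-subsets of the 17: C(17,7) = 19448.
Selections with exactly 3 veterans: choose 3 of the 10 veterans and 4 of the 7 rookies, C(10,3)·C(7,4) = 120·35 = 4200.
Probability = 4200/19448 = 525/2431.

525/2431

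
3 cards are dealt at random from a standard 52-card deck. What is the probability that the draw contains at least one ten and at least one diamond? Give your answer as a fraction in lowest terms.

There are C(52,3) = 22100 possible draws.
By inclusion-exclusion on the complements, draws missing all tens or all diamonds: C(48,3) + C(39,3) − C(36,3) = 17296 + 9139 − 7140 = 19295.
So draws with at least one of each: 22100 − 19295 = 2805, probability 2805/22100 = 33/260.

33/260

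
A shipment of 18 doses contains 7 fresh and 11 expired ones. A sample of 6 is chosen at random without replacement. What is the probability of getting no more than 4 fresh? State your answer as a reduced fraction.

There are C(18,6) = 18564 ways to choose the 6.
Favorable selections (no more than 4 fresh): C(7,0)·C(11,6) + C(7,1)·C(11,5) + C(7,2)·C(11,4) + C(7,3)·C(11,3) + C(7,4)·C(11,2) = 462 + 3234 + 6930 + 5775 + 1925 = 18326.
Probability = 18326/18564 = 77/78.

77/78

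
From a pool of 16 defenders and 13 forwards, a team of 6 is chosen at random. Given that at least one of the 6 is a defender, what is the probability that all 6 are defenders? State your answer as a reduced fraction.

77/4551

Work in counts. Selections with at least one defender: C(29,6) − C(13,6) = 475020 − 1716 = 473304.
Of those, selections where all 6 are defenders: C(16,6) = 8008.
Conditional probability = 8008/473304 = 77/4551.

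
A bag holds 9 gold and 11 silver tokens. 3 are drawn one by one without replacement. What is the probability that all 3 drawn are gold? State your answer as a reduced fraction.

Multiply the conditional probabilities at each draw: 9/20 · 8/19 · 7/18 = 504/6840 = 7/95.

7/95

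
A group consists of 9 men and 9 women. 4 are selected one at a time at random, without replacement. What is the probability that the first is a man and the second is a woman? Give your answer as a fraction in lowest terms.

9/34

Multiply the conditional probabilities at each draw: 9/18 · 9/17 = 81/306 = 9/34.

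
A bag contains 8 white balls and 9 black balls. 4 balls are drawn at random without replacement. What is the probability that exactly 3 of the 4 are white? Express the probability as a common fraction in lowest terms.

There are C(17,4) = 2380 ways to choose 4 from 17.
Selections with exactly 3 white: choose 3 of the 8 white and 1 of the 9 black, C(8,3)·C(9,1) = 56·9 = 504.
Probability = 504/2380 = 18/85.

18/85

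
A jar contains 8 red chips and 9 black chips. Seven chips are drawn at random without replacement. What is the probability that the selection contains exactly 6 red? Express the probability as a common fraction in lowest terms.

63/4862

The sample space is all 7-subsets of the 17: C(17,7) = 19448.
Selections with exactly 6 red: choose 6 of the 8 red and 1 of the 9 black, C(8,6)·C(9,1) = 28·9 = 252.
Probability = 252/19448 = 63/4862.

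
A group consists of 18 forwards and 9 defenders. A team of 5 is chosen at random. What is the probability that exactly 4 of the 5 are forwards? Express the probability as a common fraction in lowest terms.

102/299

Total number of selections: C(27,5) = 80730.
Selections with exactly 4 forwards: choose 4 of the 18 forwards and 1 of the 9 defenders, C(18,4)·C(9,1) = 3060·9 = 27540.
Probability = 27540/80730 = 102/299.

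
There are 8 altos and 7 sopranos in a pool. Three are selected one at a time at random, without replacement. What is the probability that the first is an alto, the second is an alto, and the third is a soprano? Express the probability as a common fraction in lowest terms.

28/195

Multiply the conditional probabilities at each draw: 8/15 · 7/14 · 7/13 = 392/2730 = 28/195.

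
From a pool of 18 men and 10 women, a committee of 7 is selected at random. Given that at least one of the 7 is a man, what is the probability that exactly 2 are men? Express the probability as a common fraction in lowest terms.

Work in counts. Selections with at least one man: C(28,7) − C(10,7) = 1184040 − 120 = 1183920.
Of those, selections where exactly 2 are men: C(18,2)·C(10,5) = 153·252 = 38556.
Conditional probability = 38556/1183920 = 3213/98660.

3213/98660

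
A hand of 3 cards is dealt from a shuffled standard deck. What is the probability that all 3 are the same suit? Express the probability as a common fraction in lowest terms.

22/425

There are C(52,3) = 22100 possible 3-card hands.
Hands of one suit: 4 suits × C(13,3) = 4·286 = 1144.
Probability = 1144/22100 = 22/425.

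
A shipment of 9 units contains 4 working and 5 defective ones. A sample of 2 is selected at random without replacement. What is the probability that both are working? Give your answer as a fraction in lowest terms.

There are C(9,2) = 36 possible selections.
Selections with all working: C(4,2) = 6.
Probability = 6/36 = 1/6.

1/6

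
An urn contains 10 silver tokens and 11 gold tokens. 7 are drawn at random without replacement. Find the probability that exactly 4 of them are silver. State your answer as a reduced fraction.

385/1292

Total number of selections: C(21,7) = 116280.
Selections with exactly 4 silver: choose 4 of the 10 silver and 3 of the 11 gold, C(10,4)·C(11,3) = 210·165 = 34650.
Probability = 34650/116280 = 385/1292.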